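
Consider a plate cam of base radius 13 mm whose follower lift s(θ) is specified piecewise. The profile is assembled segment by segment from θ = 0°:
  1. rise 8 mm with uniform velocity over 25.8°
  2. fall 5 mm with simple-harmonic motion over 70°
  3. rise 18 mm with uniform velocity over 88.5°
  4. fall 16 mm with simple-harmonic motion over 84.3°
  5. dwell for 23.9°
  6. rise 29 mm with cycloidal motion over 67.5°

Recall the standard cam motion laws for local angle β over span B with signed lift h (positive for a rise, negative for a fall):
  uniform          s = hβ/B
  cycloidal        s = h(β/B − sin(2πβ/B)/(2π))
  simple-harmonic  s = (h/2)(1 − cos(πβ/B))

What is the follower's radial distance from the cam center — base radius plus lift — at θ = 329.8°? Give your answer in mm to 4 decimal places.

seg 1 [0°–25.8°] uniform, h=8: full span → s += 8 → s = 8.0000
seg 2 [25.8°–95.8°] simple-harmonic, h=-5: full span → s += -5 → s = 3.0000
seg 3 [95.8°–184.3°] uniform, h=18: full span → s += 18 → s = 21.0000
seg 4 [184.3°–268.6°] simple-harmonic, h=-16: full span → s += -16 → s = 5.0000
seg 5 [268.6°–292.5°] dwell: s stays 5.0000
seg 6 [292.5°–360°] cycloidal, h=29: θ=329.8° here. β=37.3, B=67.5. 29·(0.5526 − sin(2π·0.5526)/(2π)) = 17.5228 → s = 22.5228
radial distance = base radius + s = 13 + 22.5228 = 35.5228

35.5228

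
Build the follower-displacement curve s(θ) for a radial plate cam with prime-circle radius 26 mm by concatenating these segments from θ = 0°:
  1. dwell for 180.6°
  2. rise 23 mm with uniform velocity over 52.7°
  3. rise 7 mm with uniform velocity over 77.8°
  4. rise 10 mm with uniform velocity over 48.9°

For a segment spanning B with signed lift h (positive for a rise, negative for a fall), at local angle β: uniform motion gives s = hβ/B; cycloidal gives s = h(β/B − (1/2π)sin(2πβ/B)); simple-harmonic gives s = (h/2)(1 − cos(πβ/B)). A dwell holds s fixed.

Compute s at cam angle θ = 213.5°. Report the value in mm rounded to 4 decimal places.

seg 1 [0°–180.6°] dwell: s stays 0.0000
seg 2 [180.6°–233.3°] uniform, h=23: θ=213.5° here. β=32.9, B=52.7. 23·32.9/52.7 = 14.3586 → s = 14.3586

14.3586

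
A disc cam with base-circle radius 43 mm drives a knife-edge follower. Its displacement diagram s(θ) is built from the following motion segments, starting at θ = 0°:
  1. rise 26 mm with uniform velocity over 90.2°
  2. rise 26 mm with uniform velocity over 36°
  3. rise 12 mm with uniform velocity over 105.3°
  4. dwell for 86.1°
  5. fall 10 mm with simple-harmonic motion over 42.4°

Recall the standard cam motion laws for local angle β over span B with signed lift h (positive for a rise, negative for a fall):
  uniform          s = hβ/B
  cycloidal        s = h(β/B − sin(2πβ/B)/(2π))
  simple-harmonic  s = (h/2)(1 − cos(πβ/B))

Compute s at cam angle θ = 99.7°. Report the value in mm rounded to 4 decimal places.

seg 1 [0°–90.2°] uniform, h=26: full span → s += 26 → s = 26.0000
seg 2 [90.2°–126.2°] uniform, h=26: θ=99.7° here. β=9.5, B=36. 26·9.5/36 = 6.8611 → s = 32.8611

32.8611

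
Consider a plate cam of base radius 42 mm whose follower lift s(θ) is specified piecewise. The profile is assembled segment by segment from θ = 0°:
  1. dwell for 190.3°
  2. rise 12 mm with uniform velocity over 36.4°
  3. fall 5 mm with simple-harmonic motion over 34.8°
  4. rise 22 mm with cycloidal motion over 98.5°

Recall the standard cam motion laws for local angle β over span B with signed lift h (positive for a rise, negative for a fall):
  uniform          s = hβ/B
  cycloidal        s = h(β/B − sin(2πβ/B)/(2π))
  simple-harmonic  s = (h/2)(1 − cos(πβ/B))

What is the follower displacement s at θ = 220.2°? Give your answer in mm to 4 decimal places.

seg 1 [0°–190.3°] dwell: s stays 0.0000
seg 2 [190.3°–226.7°] uniform, h=12: θ=220.2° here. β=29.9, B=36.4. 12·29.9/36.4 = 9.8571 → s = 9.8571

9.8571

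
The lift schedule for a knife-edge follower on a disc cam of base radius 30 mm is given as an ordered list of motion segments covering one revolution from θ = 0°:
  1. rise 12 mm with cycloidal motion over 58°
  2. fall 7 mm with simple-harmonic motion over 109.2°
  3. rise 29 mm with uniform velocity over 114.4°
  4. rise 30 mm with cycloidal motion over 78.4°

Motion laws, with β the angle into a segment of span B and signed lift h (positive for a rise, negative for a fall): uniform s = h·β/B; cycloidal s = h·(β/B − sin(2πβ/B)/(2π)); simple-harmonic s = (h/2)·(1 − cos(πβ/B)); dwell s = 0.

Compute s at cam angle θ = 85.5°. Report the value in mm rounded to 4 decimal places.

seg 1 [0°–58°] cycloidal, h=12: full span → s += 12 → s = 12.0000
seg 2 [58°–167.2°] simple-harmonic, h=-7: θ=85.5° here. β=27.5, B=109.2. -7/2·(1 − cos(π·0.2518)) = -1.0394 → s = 10.9606

10.9606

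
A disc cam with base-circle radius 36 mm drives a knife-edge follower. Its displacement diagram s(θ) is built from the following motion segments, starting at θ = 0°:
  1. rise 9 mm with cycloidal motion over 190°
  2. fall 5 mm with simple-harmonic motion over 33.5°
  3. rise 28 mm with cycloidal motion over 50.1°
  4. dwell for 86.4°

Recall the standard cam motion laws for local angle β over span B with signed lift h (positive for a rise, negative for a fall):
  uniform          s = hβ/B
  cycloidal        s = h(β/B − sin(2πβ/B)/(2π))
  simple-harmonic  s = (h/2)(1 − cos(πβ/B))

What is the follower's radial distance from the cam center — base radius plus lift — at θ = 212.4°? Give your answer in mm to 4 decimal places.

seg 1 [0°–190°] cycloidal, h=9: full span → s += 9 → s = 9.0000
seg 2 [190°–223.5°] simple-harmonic, h=-5: θ=212.4° here. β=22.4, B=33.5. -5/2·(1 − cos(π·0.6687)) = -3.7635 → s = 5.2365
radial distance = base radius + s = 36 + 5.2365 = 41.2365

41.2365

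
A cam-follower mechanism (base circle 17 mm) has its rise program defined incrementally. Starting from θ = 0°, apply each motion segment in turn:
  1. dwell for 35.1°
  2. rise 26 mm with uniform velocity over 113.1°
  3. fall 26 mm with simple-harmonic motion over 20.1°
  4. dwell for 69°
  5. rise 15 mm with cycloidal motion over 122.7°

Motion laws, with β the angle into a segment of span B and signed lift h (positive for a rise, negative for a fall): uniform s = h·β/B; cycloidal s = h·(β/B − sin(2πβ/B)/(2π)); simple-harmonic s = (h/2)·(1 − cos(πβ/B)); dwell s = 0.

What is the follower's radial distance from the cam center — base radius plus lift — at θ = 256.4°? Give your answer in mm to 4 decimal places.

seg 1 [0°–35.1°] dwell: s stays 0.0000
seg 2 [35.1°–148.2°] uniform, h=26: full span → s += 26 → s = 26.0000
seg 3 [148.2°–168.3°] simple-harmonic, h=-26: full span → s += -26 → s = 0.0000
seg 4 [168.3°–237.3°] dwell: s stays 0.0000
seg 5 [237.3°–360°] cycloidal, h=15: θ=256.4° here. β=19.1, B=122.7. 15·(0.1557 − sin(2π·0.1557)/(2π)) = 0.3549 → s = 0.3549
radial distance = base radius + s = 17 + 0.3549 = 17.3549

17.3549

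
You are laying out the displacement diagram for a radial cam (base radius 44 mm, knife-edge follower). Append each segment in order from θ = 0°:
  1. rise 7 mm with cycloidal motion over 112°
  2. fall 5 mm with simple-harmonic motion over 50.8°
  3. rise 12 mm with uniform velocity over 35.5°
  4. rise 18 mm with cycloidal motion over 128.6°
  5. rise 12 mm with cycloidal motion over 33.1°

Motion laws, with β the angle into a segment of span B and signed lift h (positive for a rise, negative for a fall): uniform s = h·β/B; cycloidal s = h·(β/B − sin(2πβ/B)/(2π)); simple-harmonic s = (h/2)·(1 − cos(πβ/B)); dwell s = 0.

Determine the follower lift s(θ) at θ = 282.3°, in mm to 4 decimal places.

seg 1 [0°–112°] cycloidal, h=7: full span → s += 7 → s = 7.0000
seg 2 [112°–162.8°] simple-harmonic, h=-5: full span → s += -5 → s = 2.0000
seg 3 [162.8°–198.3°] uniform, h=12: full span → s += 12 → s = 14.0000
seg 4 [198.3°–326.9°] cycloidal, h=18: θ=282.3° here. β=84, B=128.6. 18·(0.6532 − sin(2π·0.6532)/(2π)) = 14.1083 → s = 28.1083

28.1083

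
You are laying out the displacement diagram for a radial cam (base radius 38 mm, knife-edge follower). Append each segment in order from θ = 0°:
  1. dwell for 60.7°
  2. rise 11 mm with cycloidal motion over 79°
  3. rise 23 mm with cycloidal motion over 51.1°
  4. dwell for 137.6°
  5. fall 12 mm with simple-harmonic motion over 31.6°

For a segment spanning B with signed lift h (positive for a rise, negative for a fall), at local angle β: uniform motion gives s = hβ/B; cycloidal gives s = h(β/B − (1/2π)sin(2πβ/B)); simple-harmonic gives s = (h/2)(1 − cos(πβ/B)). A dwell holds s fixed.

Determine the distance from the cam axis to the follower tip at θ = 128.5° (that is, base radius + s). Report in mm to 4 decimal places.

seg 1 [0°–60.7°] dwell: s stays 0.0000
seg 2 [60.7°–139.7°] cycloidal, h=11: θ=128.5° here. β=67.8, B=79. 11·(0.8582 − sin(2π·0.8582)/(2π)) = 10.8018 → s = 10.8018
radial distance = base radius + s = 38 + 10.8018 = 48.8018

48.8018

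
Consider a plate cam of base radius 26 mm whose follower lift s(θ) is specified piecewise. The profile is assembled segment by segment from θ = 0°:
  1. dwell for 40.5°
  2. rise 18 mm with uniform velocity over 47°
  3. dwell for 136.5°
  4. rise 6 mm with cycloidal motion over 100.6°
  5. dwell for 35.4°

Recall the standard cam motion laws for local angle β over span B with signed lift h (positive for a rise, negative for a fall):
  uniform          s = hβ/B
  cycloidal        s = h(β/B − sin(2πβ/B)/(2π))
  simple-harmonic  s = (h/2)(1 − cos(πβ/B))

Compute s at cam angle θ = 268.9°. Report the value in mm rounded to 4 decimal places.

seg 1 [0°–40.5°] dwell: s stays 0.0000
seg 2 [40.5°–87.5°] uniform, h=18: full span → s += 18 → s = 18.0000
seg 3 [87.5°–224°] dwell: s stays 18.0000
seg 4 [224°–324.6°] cycloidal, h=6: θ=268.9° here. β=44.9, B=100.6. 6·(0.4463 − sin(2π·0.4463)/(2π)) = 2.3619 → s = 20.3619

20.3619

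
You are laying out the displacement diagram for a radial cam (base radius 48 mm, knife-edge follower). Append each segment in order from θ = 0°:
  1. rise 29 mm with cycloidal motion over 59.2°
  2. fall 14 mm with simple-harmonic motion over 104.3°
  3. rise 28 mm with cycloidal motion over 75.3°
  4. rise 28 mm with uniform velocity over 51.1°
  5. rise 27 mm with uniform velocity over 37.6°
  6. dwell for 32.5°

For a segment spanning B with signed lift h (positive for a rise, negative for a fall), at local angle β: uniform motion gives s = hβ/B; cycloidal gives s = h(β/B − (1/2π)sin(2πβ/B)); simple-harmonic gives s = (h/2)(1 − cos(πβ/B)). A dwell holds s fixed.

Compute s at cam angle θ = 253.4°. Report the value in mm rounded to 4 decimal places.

seg 1 [0°–59.2°] cycloidal, h=29: full span → s += 29 → s = 29.0000
seg 2 [59.2°–163.5°] simple-harmonic, h=-14: full span → s += -14 → s = 15.0000
seg 3 [163.5°–238.8°] cycloidal, h=28: full span → s += 28 → s = 43.0000
seg 4 [238.8°–289.9°] uniform, h=28: θ=253.4° here. β=14.6, B=51.1. 28·14.6/51.1 = 8.0000 → s = 51.0000

51.0000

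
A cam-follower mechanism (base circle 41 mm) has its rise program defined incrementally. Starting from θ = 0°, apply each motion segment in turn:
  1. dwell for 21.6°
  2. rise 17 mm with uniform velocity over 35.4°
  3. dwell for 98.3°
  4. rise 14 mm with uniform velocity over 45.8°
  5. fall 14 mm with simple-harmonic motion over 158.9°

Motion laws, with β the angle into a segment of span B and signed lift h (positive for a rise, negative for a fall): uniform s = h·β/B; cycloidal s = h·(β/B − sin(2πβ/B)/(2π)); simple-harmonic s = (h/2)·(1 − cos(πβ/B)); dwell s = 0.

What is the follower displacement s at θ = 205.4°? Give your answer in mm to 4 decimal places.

seg 1 [0°–21.6°] dwell: s stays 0.0000
seg 2 [21.6°–57°] uniform, h=17: full span → s += 17 → s = 17.0000
seg 3 [57°–155.3°] dwell: s stays 17.0000
seg 4 [155.3°–201.1°] uniform, h=14: full span → s += 14 → s = 31.0000
seg 5 [201.1°–360°] simple-harmonic, h=-14: θ=205.4° here. β=4.3, B=158.9. -14/2·(1 − cos(π·0.0271)) = -0.0253 → s = 30.9747

30.9747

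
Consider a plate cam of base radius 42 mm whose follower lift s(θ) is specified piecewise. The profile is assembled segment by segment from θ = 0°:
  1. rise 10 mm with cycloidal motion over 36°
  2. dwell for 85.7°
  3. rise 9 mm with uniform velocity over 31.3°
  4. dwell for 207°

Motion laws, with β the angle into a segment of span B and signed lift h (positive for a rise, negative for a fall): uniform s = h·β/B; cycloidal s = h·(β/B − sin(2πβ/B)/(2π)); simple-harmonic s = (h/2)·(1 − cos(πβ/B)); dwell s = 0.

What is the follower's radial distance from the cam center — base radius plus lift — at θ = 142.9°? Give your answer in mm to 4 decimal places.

seg 1 [0°–36°] cycloidal, h=10: full span → s += 10 → s = 10.0000
seg 2 [36°–121.7°] dwell: s stays 10.0000
seg 3 [121.7°–153°] uniform, h=9: θ=142.9° here. β=21.2, B=31.3. 9·21.2/31.3 = 6.0958 → s = 16.0958
radial distance = base radius + s = 42 + 16.0958 = 58.0958

58.0958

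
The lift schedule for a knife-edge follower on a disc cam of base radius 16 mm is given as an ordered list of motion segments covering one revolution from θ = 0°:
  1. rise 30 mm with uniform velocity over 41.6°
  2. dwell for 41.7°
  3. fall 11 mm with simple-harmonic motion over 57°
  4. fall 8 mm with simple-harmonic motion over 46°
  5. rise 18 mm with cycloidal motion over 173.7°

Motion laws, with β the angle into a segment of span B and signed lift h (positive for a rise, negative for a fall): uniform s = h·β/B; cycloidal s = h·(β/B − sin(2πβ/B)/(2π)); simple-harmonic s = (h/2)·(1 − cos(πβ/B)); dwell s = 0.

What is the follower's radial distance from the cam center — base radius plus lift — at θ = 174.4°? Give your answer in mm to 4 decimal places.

seg 1 [0°–41.6°] uniform, h=30: full span → s += 30 → s = 30.0000
seg 2 [41.6°–83.3°] dwell: s stays 30.0000
seg 3 [83.3°–140.3°] simple-harmonic, h=-11: full span → s += -11 → s = 19.0000
seg 4 [140.3°–186.3°] simple-harmonic, h=-8: θ=174.4° here. β=34.1, B=46. -8/2·(1 − cos(π·0.7413)) = -6.7501 → s = 12.2499
radial distance = base radius + s = 16 + 12.2499 = 28.2499

28.2499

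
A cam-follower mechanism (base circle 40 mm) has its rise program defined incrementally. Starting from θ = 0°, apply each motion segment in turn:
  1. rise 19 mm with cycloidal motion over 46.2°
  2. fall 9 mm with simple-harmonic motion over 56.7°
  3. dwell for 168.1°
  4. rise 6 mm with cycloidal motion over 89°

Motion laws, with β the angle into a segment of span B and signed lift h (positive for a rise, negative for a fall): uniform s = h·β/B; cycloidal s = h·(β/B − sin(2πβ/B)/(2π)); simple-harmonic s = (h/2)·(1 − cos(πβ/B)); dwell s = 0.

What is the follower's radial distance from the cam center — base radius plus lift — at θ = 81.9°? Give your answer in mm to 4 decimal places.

seg 1 [0°–46.2°] cycloidal, h=19: full span → s += 19 → s = 19.0000
seg 2 [46.2°–102.9°] simple-harmonic, h=-9: θ=81.9° here. β=35.7, B=56.7. -9/2·(1 − cos(π·0.6296)) = -6.2824 → s = 12.7176
radial distance = base radius + s = 40 + 12.7176 = 52.7176

52.7176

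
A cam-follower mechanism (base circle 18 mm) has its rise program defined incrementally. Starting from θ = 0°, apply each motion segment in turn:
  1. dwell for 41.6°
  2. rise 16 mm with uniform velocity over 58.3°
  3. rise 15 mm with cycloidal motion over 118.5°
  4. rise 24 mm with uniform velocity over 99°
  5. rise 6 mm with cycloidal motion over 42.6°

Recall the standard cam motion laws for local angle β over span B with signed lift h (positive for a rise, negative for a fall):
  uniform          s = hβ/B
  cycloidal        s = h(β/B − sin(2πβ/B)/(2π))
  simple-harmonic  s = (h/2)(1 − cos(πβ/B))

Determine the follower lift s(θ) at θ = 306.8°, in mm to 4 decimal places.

seg 1 [0°–41.6°] dwell: s stays 0.0000
seg 2 [41.6°–99.9°] uniform, h=16: full span → s += 16 → s = 16.0000
seg 3 [99.9°–218.4°] cycloidal, h=15: full span → s += 15 → s = 31.0000
seg 4 [218.4°–317.4°] uniform, h=24: θ=306.8° here. β=88.4, B=99. 24·88.4/99 = 21.4303 → s = 52.4303

52.4303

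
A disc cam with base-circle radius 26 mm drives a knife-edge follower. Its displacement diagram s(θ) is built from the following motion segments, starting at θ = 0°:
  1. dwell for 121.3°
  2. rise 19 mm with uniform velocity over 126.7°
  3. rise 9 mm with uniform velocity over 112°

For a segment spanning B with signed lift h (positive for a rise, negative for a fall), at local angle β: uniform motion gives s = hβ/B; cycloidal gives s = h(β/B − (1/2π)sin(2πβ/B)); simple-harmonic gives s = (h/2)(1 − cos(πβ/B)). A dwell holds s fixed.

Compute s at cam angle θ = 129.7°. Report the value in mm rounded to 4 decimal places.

seg 1 [0°–121.3°] dwell: s stays 0.0000
seg 2 [121.3°–248°] uniform, h=19: θ=129.7° here. β=8.4, B=126.7. 19·8.4/126.7 = 1.2597 → s = 1.2597

1.2597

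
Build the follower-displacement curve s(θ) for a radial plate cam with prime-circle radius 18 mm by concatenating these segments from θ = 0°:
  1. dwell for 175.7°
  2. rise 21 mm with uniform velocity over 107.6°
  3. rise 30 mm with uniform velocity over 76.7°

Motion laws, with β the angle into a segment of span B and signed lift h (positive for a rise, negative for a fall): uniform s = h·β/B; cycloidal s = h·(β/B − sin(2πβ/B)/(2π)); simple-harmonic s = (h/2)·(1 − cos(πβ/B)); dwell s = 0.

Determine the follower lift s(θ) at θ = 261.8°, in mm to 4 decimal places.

seg 1 [0°–175.7°] dwell: s stays 0.0000
seg 2 [175.7°–283.3°] uniform, h=21: θ=261.8° here. β=86.1, B=107.6. 21·86.1/107.6 = 16.8039 → s = 16.8039

16.8039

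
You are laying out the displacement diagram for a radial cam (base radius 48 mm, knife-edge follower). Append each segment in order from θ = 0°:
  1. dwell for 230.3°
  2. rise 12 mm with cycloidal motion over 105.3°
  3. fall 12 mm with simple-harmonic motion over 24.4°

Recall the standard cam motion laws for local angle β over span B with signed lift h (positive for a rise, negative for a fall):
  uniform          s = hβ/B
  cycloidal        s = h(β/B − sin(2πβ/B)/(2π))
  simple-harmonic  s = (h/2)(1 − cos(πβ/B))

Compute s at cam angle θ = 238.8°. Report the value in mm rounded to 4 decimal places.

seg 1 [0°–230.3°] dwell: s stays 0.0000
seg 2 [230.3°–335.6°] cycloidal, h=12: θ=238.8° here. β=8.5, B=105.3. 12·(0.0807 − sin(2π·0.0807)/(2π)) = 0.0410 → s = 0.0410

0.0410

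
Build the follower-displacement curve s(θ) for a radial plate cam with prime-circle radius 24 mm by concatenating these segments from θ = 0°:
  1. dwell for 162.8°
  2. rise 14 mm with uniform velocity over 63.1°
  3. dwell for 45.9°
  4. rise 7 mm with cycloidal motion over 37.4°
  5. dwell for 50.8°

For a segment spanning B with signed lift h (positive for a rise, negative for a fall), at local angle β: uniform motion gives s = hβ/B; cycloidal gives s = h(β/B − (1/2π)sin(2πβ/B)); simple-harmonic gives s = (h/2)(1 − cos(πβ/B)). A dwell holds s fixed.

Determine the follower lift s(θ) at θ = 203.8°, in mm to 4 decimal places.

seg 1 [0°–162.8°] dwell: s stays 0.0000
seg 2 [162.8°–225.9°] uniform, h=14: θ=203.8° here. β=41, B=63.1. 14·41/63.1 = 9.0967 → s = 9.0967

9.0967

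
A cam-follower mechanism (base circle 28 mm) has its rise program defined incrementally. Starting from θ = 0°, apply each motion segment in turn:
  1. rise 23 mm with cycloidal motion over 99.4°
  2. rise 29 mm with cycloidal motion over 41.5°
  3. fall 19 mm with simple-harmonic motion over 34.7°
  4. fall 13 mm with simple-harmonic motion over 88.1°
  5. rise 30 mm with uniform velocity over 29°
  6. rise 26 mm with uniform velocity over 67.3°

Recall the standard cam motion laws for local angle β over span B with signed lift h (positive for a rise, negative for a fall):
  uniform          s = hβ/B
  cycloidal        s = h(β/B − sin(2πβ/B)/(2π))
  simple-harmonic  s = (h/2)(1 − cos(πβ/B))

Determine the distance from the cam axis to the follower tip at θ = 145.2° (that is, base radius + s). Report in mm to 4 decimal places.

seg 1 [0°–99.4°] cycloidal, h=23: full span → s += 23 → s = 23.0000
seg 2 [99.4°–140.9°] cycloidal, h=29: full span → s += 29 → s = 52.0000
seg 3 [140.9°–175.6°] simple-harmonic, h=-19: θ=145.2° here. β=4.3, B=34.7. -19/2·(1 − cos(π·0.1239)) = -0.7109 → s = 51.2891
radial distance = base radius + s = 28 + 51.2891 = 79.2891

79.2891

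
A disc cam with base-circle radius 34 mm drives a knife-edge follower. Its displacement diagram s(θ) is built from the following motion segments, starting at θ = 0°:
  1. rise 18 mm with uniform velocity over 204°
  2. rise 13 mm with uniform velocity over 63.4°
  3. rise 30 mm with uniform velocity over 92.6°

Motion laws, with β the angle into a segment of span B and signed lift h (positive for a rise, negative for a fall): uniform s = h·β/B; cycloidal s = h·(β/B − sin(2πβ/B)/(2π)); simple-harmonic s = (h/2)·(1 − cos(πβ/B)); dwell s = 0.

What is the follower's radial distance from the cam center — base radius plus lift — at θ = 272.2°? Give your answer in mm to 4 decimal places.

seg 1 [0°–204°] uniform, h=18: full span → s += 18 → s = 18.0000
seg 2 [204°–267.4°] uniform, h=13: full span → s += 13 → s = 31.0000
seg 3 [267.4°–360°] uniform, h=30: θ=272.2° here. β=4.8, B=92.6. 30·4.8/92.6 = 1.5551 → s = 32.5551
radial distance = base radius + s = 34 + 32.5551 = 66.5551

66.5551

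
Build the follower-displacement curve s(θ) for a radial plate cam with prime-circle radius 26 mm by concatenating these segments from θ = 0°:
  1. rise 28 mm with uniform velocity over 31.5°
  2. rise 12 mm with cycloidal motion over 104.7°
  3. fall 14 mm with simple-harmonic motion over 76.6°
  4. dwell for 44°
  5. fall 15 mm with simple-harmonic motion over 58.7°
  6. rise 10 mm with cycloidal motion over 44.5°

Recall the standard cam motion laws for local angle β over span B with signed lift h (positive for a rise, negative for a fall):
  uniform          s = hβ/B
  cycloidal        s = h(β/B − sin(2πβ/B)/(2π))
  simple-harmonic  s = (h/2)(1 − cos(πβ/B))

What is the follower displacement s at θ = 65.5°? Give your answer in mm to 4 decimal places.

seg 1 [0°–31.5°] uniform, h=28: full span → s += 28 → s = 28.0000
seg 2 [31.5°–136.2°] cycloidal, h=12: θ=65.5° here. β=34, B=104.7. 12·(0.3247 − sin(2π·0.3247)/(2π)) = 2.1937 → s = 30.1937

30.1937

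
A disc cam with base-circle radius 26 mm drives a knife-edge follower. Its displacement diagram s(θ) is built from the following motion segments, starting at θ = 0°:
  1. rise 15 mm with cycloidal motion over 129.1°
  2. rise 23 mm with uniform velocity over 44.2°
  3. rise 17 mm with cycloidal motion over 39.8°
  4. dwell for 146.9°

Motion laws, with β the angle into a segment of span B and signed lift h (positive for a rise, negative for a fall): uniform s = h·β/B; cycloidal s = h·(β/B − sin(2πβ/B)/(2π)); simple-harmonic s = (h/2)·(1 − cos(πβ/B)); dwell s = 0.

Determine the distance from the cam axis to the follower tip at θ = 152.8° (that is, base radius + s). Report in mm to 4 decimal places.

seg 1 [0°–129.1°] cycloidal, h=15: full span → s += 15 → s = 15.0000
seg 2 [129.1°–173.3°] uniform, h=23: θ=152.8° here. β=23.7, B=44.2. 23·23.7/44.2 = 12.3326 → s = 27.3326
radial distance = base radius + s = 26 + 27.3326 = 53.3326

53.3326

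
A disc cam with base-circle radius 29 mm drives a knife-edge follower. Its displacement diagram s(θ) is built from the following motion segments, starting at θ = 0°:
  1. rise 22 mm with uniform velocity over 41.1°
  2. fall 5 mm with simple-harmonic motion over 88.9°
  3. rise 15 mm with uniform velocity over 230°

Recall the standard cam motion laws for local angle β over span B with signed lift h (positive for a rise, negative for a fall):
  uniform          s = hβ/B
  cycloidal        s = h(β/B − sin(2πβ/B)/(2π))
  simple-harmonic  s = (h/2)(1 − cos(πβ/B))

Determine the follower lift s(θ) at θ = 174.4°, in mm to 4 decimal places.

seg 1 [0°–41.1°] uniform, h=22: full span → s += 22 → s = 22.0000
seg 2 [41.1°–130°] simple-harmonic, h=-5: full span → s += -5 → s = 17.0000
seg 3 [130°–360°] uniform, h=15: θ=174.4° here. β=44.4, B=230. 15·44.4/230 = 2.8957 → s = 19.8957

19.8957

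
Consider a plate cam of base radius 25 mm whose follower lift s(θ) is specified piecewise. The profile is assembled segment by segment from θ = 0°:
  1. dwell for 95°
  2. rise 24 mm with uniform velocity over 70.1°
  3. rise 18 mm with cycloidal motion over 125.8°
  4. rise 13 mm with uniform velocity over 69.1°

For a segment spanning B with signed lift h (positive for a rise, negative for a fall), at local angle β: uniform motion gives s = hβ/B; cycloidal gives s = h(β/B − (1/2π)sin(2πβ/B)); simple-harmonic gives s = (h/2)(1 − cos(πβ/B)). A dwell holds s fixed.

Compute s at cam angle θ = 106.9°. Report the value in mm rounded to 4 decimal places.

seg 1 [0°–95°] dwell: s stays 0.0000
seg 2 [95°–165.1°] uniform, h=24: θ=106.9° here. β=11.9, B=70.1. 24·11.9/70.1 = 4.0742 → s = 4.0742

4.0742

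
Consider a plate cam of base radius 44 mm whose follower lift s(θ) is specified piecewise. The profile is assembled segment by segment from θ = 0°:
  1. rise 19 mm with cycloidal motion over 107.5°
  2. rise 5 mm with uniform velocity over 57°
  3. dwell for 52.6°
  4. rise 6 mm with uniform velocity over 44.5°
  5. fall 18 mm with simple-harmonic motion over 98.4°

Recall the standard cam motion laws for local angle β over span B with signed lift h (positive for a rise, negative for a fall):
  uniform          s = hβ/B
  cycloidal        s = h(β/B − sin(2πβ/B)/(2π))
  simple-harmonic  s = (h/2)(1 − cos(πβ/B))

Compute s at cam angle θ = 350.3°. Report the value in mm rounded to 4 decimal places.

seg 1 [0°–107.5°] cycloidal, h=19: full span → s += 19 → s = 19.0000
seg 2 [107.5°–164.5°] uniform, h=5: full span → s += 5 → s = 24.0000
seg 3 [164.5°–217.1°] dwell: s stays 24.0000
seg 4 [217.1°–261.6°] uniform, h=6: full span → s += 6 → s = 30.0000
seg 5 [261.6°–360°] simple-harmonic, h=-18: θ=350.3° here. β=88.7, B=98.4. -18/2·(1 − cos(π·0.9014)) = -17.5719 → s = 12.4281

12.4281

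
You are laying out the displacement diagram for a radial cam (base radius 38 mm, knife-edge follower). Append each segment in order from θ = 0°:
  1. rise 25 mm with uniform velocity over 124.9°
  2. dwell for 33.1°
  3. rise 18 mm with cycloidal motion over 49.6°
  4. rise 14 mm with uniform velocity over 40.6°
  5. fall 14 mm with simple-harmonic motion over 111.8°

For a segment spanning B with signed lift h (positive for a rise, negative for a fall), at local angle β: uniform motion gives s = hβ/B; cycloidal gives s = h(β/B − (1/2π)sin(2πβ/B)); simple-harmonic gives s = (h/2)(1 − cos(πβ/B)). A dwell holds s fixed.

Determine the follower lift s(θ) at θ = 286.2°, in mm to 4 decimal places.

seg 1 [0°–124.9°] uniform, h=25: full span → s += 25 → s = 25.0000
seg 2 [124.9°–158°] dwell: s stays 25.0000
seg 3 [158°–207.6°] cycloidal, h=18: full span → s += 18 → s = 43.0000
seg 4 [207.6°–248.2°] uniform, h=14: full span → s += 14 → s = 57.0000
seg 5 [248.2°–360°] simple-harmonic, h=-14: θ=286.2° here. β=38, B=111.8. -14/2·(1 − cos(π·0.3399)) = -3.6257 → s = 53.3743

53.3743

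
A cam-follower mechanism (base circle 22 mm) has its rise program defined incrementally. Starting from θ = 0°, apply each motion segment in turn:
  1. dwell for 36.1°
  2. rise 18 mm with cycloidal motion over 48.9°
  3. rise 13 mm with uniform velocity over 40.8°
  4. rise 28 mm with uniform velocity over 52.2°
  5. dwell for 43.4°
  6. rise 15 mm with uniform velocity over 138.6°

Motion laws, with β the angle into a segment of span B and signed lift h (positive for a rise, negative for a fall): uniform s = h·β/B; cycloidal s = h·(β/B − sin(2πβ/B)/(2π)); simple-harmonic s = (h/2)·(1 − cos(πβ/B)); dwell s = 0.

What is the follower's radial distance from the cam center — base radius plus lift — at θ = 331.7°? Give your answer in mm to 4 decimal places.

seg 1 [0°–36.1°] dwell: s stays 0.0000
seg 2 [36.1°–85°] cycloidal, h=18: full span → s += 18 → s = 18.0000
seg 3 [85°–125.8°] uniform, h=13: full span → s += 13 → s = 31.0000
seg 4 [125.8°–178°] uniform, h=28: full span → s += 28 → s = 59.0000
seg 5 [178°–221.4°] dwell: s stays 59.0000
seg 6 [221.4°–360°] uniform, h=15: θ=331.7° here. β=110.3, B=138.6. 15·110.3/138.6 = 11.9372 → s = 70.9372
radial distance = base radius + s = 22 + 70.9372 = 92.9372

92.9372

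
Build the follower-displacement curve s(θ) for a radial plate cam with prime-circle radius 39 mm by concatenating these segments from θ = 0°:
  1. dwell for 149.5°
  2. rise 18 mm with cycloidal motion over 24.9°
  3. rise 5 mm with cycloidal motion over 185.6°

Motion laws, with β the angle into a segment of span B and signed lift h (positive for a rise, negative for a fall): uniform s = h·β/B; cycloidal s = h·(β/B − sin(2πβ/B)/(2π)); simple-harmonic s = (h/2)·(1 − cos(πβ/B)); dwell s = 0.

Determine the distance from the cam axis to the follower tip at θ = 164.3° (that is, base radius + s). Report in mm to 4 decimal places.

seg 1 [0°–149.5°] dwell: s stays 0.0000
seg 2 [149.5°–174.4°] cycloidal, h=18: θ=164.3° here. β=14.8, B=24.9. 18·(0.5944 − sin(2π·0.5944)/(2π)) = 12.2998 → s = 12.2998
radial distance = base radius + s = 39 + 12.2998 = 51.2998

51.2998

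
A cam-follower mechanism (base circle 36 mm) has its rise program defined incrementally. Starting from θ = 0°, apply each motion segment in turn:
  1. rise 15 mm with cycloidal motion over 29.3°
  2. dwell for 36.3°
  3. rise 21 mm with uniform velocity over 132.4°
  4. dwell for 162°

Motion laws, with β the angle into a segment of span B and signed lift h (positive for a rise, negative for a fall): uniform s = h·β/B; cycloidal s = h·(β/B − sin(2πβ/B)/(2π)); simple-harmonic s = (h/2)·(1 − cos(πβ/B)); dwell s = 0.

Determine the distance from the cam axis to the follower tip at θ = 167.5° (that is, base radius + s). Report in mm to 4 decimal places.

seg 1 [0°–29.3°] cycloidal, h=15: full span → s += 15 → s = 15.0000
seg 2 [29.3°–65.6°] dwell: s stays 15.0000
seg 3 [65.6°–198°] uniform, h=21: θ=167.5° here. β=101.9, B=132.4. 21·101.9/132.4 = 16.1624 → s = 31.1624
radial distance = base radius + s = 36 + 31.1624 = 67.1624

67.1624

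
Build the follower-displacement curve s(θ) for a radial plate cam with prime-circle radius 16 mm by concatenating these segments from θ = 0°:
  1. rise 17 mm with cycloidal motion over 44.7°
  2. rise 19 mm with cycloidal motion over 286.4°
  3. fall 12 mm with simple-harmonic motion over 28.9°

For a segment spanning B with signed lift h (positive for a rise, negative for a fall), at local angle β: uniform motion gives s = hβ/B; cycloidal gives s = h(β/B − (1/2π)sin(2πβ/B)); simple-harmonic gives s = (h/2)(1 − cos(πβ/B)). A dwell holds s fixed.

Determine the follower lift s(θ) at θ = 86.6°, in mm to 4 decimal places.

seg 1 [0°–44.7°] cycloidal, h=17: full span → s += 17 → s = 17.0000
seg 2 [44.7°–331.1°] cycloidal, h=19: θ=86.6° here. β=41.9, B=286.4. 19·(0.1463 − sin(2π·0.1463)/(2π)) = 0.3752 → s = 17.3752

17.3752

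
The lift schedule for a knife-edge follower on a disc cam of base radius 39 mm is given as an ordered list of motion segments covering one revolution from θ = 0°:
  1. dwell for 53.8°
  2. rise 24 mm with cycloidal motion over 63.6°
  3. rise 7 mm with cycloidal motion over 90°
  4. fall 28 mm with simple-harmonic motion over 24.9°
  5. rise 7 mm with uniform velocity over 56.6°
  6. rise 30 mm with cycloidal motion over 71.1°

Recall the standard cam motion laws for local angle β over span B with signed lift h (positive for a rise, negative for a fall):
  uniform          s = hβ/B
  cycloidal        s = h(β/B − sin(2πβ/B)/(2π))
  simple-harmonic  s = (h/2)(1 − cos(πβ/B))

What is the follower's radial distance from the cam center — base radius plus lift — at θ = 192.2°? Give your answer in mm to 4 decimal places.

seg 1 [0°–53.8°] dwell: s stays 0.0000
seg 2 [53.8°–117.4°] cycloidal, h=24: full span → s += 24 → s = 24.0000
seg 3 [117.4°–207.4°] cycloidal, h=7: θ=192.2° here. β=74.8, B=90. 7·(0.8311 − sin(2π·0.8311)/(2π)) = 6.7903 → s = 30.7903
radial distance = base radius + s = 39 + 30.7903 = 69.7903

69.7903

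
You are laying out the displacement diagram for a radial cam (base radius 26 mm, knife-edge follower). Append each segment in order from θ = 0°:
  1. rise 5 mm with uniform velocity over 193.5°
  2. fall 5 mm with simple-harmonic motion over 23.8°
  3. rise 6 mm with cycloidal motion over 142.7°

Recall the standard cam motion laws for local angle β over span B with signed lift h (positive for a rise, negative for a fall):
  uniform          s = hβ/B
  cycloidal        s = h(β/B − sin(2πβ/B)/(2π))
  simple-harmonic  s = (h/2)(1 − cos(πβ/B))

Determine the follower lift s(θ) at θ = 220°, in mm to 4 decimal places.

seg 1 [0°–193.5°] uniform, h=5: full span → s += 5 → s = 5.0000
seg 2 [193.5°–217.3°] simple-harmonic, h=-5: full span → s += -5 → s = 0.0000
seg 3 [217.3°–360°] cycloidal, h=6: θ=220° here. β=2.7, B=142.7. 6·(0.0189 − sin(2π·0.0189)/(2π)) = 0.0003 → s = 0.0003

0.0003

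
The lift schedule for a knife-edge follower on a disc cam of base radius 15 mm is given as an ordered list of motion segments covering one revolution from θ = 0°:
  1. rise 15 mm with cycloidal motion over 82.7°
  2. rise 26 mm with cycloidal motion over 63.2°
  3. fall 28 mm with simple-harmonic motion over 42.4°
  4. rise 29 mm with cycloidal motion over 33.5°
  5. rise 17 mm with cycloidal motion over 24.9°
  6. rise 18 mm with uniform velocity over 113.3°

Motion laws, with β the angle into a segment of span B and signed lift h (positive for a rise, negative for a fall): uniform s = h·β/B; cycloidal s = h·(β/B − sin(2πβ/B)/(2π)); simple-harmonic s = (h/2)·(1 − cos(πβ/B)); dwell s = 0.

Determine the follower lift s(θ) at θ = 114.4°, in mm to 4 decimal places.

seg 1 [0°–82.7°] cycloidal, h=15: full span → s += 15 → s = 15.0000
seg 2 [82.7°–145.9°] cycloidal, h=26: θ=114.4° here. β=31.7, B=63.2. 26·(0.5016 − sin(2π·0.5016)/(2π)) = 13.0823 → s = 28.0823

28.0823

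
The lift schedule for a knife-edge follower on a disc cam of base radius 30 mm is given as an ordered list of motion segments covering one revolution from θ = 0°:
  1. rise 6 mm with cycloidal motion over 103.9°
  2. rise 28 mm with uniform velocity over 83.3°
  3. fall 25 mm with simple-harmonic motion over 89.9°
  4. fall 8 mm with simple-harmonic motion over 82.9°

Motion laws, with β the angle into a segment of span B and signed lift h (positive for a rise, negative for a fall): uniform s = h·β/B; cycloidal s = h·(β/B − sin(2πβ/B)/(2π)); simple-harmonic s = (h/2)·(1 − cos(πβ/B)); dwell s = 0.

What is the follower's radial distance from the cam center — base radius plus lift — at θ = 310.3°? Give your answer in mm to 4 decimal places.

seg 1 [0°–103.9°] cycloidal, h=6: full span → s += 6 → s = 6.0000
seg 2 [103.9°–187.2°] uniform, h=28: full span → s += 28 → s = 34.0000
seg 3 [187.2°–277.1°] simple-harmonic, h=-25: full span → s += -25 → s = 9.0000
seg 4 [277.1°–360°] simple-harmonic, h=-8: θ=310.3° here. β=33.2, B=82.9. -8/2·(1 − cos(π·0.4005)) = -2.7697 → s = 6.2303
radial distance = base radius + s = 30 + 6.2303 = 36.2303

36.2303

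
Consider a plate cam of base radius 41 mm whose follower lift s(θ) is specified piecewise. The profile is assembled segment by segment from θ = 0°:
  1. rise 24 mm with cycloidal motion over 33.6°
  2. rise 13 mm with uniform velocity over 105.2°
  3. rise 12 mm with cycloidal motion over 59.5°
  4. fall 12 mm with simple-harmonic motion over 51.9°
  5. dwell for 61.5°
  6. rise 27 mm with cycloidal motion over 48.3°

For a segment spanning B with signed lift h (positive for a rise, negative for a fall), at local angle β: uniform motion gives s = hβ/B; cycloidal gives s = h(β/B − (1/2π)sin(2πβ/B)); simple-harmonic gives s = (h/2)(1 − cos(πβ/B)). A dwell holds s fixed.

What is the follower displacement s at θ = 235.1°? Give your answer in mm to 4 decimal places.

seg 1 [0°–33.6°] cycloidal, h=24: full span → s += 24 → s = 24.0000
seg 2 [33.6°–138.8°] uniform, h=13: full span → s += 13 → s = 37.0000
seg 3 [138.8°–198.3°] cycloidal, h=12: full span → s += 12 → s = 49.0000
seg 4 [198.3°–250.2°] simple-harmonic, h=-12: θ=235.1° here. β=36.8, B=51.9. -12/2·(1 − cos(π·0.7091)) = -9.6634 → s = 39.3366

39.3366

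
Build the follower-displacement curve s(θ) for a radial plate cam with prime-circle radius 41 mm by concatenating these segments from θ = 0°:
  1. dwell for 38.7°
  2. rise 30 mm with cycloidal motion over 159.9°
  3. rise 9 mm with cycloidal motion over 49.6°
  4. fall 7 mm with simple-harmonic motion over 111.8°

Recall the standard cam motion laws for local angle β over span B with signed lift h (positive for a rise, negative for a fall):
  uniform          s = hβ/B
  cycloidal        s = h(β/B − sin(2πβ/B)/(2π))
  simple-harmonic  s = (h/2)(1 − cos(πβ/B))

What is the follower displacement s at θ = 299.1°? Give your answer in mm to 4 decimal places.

seg 1 [0°–38.7°] dwell: s stays 0.0000
seg 2 [38.7°–198.6°] cycloidal, h=30: full span → s += 30 → s = 30.0000
seg 3 [198.6°–248.2°] cycloidal, h=9: full span → s += 9 → s = 39.0000
seg 4 [248.2°–360°] simple-harmonic, h=-7: θ=299.1° here. β=50.9, B=111.8. -7/2·(1 − cos(π·0.4553)) = -3.0099 → s = 35.9901

35.9901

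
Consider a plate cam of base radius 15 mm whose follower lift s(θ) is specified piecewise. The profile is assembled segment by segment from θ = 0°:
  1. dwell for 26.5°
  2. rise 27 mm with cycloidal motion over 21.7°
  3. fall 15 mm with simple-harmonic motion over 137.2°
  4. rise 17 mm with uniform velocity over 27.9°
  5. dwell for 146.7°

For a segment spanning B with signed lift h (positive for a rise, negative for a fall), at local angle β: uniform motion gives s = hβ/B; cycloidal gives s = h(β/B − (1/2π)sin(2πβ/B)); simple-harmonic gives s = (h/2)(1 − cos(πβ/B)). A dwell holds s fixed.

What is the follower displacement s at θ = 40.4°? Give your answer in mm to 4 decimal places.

seg 1 [0°–26.5°] dwell: s stays 0.0000
seg 2 [26.5°–48.2°] cycloidal, h=27: θ=40.4° here. β=13.9, B=21.7. 27·(0.6406 − sin(2π·0.6406)/(2π)) = 20.6155 → s = 20.6155

20.6155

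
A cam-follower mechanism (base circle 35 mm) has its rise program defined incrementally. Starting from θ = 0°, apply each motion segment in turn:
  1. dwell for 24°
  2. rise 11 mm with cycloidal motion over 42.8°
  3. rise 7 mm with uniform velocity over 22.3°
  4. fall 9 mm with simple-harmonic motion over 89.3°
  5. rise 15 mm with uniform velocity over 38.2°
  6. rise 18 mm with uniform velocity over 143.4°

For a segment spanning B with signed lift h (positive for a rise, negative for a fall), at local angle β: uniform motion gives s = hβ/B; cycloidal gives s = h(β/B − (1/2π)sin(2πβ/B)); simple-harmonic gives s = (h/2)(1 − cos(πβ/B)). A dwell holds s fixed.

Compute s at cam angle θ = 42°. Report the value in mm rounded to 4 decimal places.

seg 1 [0°–24°] dwell: s stays 0.0000
seg 2 [24°–66.8°] cycloidal, h=11: θ=42° here. β=18, B=42.8. 11·(0.4206 − sin(2π·0.4206)/(2π)) = 3.7882 → s = 3.7882

3.7882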